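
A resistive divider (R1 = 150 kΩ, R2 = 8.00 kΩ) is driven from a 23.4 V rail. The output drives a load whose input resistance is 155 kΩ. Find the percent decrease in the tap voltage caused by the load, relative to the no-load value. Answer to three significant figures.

4.67 %

The divider's output (Thévenin) resistance is R1‖R2 = 7.595 kΩ.
Fractional drop under load = R_th/(R_th + R_L) = 7.595 / (7.595 + 155) = 0.04671.
So the output falls by 4.67 %.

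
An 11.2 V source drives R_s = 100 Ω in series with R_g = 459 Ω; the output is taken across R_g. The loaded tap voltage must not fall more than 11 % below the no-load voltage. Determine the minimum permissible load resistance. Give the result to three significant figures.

R_L(min) ≈ 664 Ω

Output resistance R_th = R_s‖R_g = (100 × 459)/559.0 = 82.11 Ω.
The fractional drop is R_th/(R_th + R_L); requiring this ≤ 0.110 gives R_L ≥ R_th(1/0.110 − 1) = 82.11 × 8.091 = 664 Ω.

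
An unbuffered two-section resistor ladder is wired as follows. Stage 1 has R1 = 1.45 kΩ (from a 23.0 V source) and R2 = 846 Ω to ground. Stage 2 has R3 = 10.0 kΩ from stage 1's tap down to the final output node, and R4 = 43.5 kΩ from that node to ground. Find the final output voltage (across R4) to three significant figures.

Stage 2 presents R3+R4 = 53500 Ω as a load on stage 1's tap.
Stage 1's lower leg becomes R2‖(R3+R4) = 832.8 Ω, so V_mid = 23.0 × 832.8/2283 = 8.391 V.
Stage 2 is itself unloaded: V_out = V_mid × R4/(R3+R4) = 8.391 × 43500/53500 = 6.82 V.

V_out ≈ 6.82 V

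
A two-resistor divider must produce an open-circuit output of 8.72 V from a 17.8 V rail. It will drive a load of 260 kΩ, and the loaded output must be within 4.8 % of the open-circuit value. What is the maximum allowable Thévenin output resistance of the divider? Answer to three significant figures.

R_th ≤ 13.1 kΩ

Loading drop = R_th/(R_th + R_L) ≤ 0.0480, so R_th ≤ R_L · ε/(1−ε) = 260 kΩ × 0.0480/0.9520 = 13.1 kΩ.
(Any R1, R2 with R2/(R1+R2) = 0.490 and R1‖R2 ≤ 13.1 kΩ will meet the spec.)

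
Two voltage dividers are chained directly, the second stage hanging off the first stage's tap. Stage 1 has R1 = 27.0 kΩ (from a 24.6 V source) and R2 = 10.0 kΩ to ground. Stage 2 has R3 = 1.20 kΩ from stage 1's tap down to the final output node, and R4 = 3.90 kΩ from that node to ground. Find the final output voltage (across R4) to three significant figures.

Stage 2 presents R3+R4 = 5.100 kΩ as a load on stage 1's tap.
Stage 1's lower leg becomes R2‖(R3+R4) = 3.377 kΩ, so V_mid = 24.6 × 3.377/30.38 = 2.735 V.
Stage 2 is itself unloaded: V_out = V_mid × R4/(R3+R4) = 2.735 × 3.90/5.100 = 2.09 V.

V_out ≈ 2.09 V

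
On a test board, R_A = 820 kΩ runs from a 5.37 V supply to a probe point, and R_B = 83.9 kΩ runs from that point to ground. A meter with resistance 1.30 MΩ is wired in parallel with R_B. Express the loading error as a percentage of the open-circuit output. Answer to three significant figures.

5.53 %

The divider's output (Thévenin) resistance is R_A‖R_B = 76.11 kΩ.
Fractional drop under load = R_th/(R_th + R_L) = 76.11 / (76.11 + 1300) = 0.05531.
So the output falls by 5.53 %.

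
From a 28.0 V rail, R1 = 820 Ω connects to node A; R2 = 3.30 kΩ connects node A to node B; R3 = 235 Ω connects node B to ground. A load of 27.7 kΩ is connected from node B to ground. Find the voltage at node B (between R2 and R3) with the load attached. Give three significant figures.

V ≈ 1.50 V

At node B, R3 is in parallel with the load: R3‖R_L = 233.0 Ω.
Below node A the resistance is R2 + (R3‖R_L) = 3533 Ω, so V_A = 28.0 × 3533/4353 = 22.73 V.
Then V_B = V_A × (R3‖R_L)/(R2 + R3‖R_L) = 22.73 × 233.0/3533 = 1.50 V.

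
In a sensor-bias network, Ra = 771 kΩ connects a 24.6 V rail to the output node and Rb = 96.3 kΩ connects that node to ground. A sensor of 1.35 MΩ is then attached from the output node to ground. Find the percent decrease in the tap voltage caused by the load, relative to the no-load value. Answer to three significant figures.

The divider's output (Thévenin) resistance is Ra‖Rb = 85.61 kΩ.
Fractional drop under load = R_th/(R_th + R_L) = 85.61 / (85.61 + 1350) = 0.05963.
So the output falls by 5.96 %.

5.96 %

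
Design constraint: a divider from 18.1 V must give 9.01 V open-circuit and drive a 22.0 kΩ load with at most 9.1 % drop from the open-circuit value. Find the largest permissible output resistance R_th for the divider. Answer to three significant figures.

R_th ≤ 2.20 kΩ

Loading drop = R_th/(R_th + R_L) ≤ 0.0910, so R_th ≤ R_L · ε/(1−ε) = 22.0 kΩ × 0.0910/0.9090 = 2.20 kΩ.
(Any R1, R2 with R2/(R1+R2) = 0.498 and R1‖R2 ≤ 2.20 kΩ will meet the spec.)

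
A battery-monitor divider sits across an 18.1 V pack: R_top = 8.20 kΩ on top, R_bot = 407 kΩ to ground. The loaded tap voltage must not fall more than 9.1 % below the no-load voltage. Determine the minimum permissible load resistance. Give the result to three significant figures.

R_L(min) ≈ 80.3 kΩ

Output resistance R_th = R_top‖R_bot = (8.20 × 407)/415.2 = 8.038 kΩ.
The fractional drop is R_th/(R_th + R_L); requiring this ≤ 0.0910 gives R_L ≥ R_th(1/0.0910 − 1) = 8.038 × 9.989 = 80.3 kΩ.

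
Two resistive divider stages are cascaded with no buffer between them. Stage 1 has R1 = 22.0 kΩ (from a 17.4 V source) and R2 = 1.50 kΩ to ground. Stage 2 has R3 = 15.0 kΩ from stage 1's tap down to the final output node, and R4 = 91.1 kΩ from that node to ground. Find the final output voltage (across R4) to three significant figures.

V_out ≈ 0.941 V

Stage 2 presents R3+R4 = 106.1 kΩ as a load on stage 1's tap.
Stage 1's lower leg becomes R2‖(R3+R4) = 1.479 kΩ, so V_mid = 17.4 × 1.479/23.48 = 1.096 V.
Stage 2 is itself unloaded: V_out = V_mid × R4/(R3+R4) = 1.096 × 91.1/106.1 = 0.941 V.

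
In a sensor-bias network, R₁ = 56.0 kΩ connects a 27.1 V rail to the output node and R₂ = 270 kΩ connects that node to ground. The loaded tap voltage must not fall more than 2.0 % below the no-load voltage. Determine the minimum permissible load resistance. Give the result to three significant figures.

Output resistance R_th = R₁‖R₂ = (56.0 × 270)/326.0 = 46.38 kΩ.
The fractional drop is R_th/(R_th + R_L); requiring this ≤ 0.0200 gives R_L ≥ R_th(1/0.0200 − 1) = 46.38 × 49.00 = 2.27 MΩ.

R_L(min) ≈ 2.27 MΩ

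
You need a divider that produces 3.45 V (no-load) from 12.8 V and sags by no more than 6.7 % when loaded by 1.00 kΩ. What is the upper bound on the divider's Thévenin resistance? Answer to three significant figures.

Loading drop = R_th/(R_th + R_L) ≤ 0.0670, so R_th ≤ R_L · ε/(1−ε) = 1.00 kΩ × 0.0670/0.9330 = 71.8 Ω.
(Any R1, R2 with R2/(R1+R2) = 0.270 and R1‖R2 ≤ 71.8 Ω will meet the spec.)

R_th ≤ 71.8 Ω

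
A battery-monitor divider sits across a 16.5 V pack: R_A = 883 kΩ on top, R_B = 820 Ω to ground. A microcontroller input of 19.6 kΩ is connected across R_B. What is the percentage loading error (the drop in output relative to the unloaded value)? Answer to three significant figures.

4.01 %

The divider's output (Thévenin) resistance is R_A‖R_B = 819.2 Ω.
Fractional drop under load = R_th/(R_th + R_L) = 819.2 / (819.2 + 19600) = 0.04012.
So the output falls by 4.01 %.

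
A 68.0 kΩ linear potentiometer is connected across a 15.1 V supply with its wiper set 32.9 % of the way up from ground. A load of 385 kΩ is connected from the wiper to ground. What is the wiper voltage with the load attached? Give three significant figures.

The wiper splits the pot into (1−α)R = 45.63 kΩ above and αR = 22.37 kΩ below.
Lower section ‖ load = 21.14 kΩ.
V_wiper = 15.1 × 21.14/(45.63 + 21.14) = 4.78 V.

V ≈ 4.78 V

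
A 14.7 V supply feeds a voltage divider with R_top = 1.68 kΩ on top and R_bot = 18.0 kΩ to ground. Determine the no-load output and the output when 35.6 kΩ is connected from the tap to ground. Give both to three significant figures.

Unloaded: 13.4 V; loaded: 12.9 V

Open-circuit: V = 14.7 × 18.0/(1.68 + 18.0) = 13.4 V.
With the load, R_bot becomes R_bot‖R_L = 11.96 kΩ, so V = 14.7 × 11.96/13.64 = 12.9 V.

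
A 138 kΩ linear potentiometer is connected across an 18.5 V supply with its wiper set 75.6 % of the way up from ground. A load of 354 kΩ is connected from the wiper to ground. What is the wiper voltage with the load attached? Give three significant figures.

The wiper splits the pot into (1−α)R = 33.67 kΩ above and αR = 104.3 kΩ below.
Lower section ‖ load = 80.58 kΩ.
V_wiper = 18.5 × 80.58/(33.67 + 80.58) = 13.0 V.

V ≈ 13.0 V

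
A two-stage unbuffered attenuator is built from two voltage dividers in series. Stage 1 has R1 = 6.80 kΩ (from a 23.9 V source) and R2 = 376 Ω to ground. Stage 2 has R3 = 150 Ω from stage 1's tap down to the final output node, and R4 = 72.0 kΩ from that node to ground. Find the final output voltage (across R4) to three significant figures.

Stage 2 presents R3+R4 = 72150 Ω as a load on stage 1's tap.
Stage 1's lower leg becomes R2‖(R3+R4) = 374.1 Ω, so V_mid = 23.9 × 374.1/7174 = 1.246 V.
Stage 2 is itself unloaded: V_out = V_mid × R4/(R3+R4) = 1.246 × 72000/72150 = 1.24 V.

V_out ≈ 1.24 V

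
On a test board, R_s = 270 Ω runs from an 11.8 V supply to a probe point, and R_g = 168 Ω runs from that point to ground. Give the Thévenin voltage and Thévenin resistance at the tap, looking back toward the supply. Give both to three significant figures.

V_th = 4.53 V, R_th = 104 Ω

V_th is the open-circuit tap voltage: 11.8 × 168/(270 + 168) = 4.53 V.
With the supply zeroed, R_s and R_g appear in parallel from the tap: R_th = R_s‖R_g = (270 × 168)/438.0 = 104 Ω.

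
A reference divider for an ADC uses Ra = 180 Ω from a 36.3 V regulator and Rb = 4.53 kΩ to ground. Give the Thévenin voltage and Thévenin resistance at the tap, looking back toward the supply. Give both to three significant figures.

V_th is the open-circuit tap voltage: 36.3 × 4530/(180 + 4530) = 34.9 V.
With the supply zeroed, Ra and Rb appear in parallel from the tap: R_th = Ra‖Rb = (180 × 4530)/4710 = 173 Ω.

V_th = 34.9 V, R_th = 173 Ω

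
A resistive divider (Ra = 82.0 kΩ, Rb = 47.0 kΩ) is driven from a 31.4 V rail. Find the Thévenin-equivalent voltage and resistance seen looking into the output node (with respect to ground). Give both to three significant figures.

V_th = 11.4 V, R_th = 29.9 kΩ

V_th is the open-circuit tap voltage: 31.4 × 47.0/(82.0 + 47.0) = 11.4 V.
With the supply zeroed, Ra and Rb appear in parallel from the tap: R_th = Ra‖Rb = (82.0 × 47.0)/129.0 = 29.9 kΩ.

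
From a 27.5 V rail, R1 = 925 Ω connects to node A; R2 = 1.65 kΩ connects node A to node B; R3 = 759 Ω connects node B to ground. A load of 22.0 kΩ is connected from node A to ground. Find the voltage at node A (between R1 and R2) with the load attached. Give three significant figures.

Below node A the series string R2+R3 = 2409 Ω sits in parallel with the 22000 Ω load: 2171 Ω.
V_A = 27.5 × 2171/(925 + 2171) = 19.3 V.

V ≈ 19.3 V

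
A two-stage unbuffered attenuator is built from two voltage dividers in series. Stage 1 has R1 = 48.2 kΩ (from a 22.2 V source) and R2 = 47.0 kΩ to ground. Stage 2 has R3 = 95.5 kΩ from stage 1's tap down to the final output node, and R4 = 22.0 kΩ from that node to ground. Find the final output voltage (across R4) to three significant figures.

Stage 2 presents R3+R4 = 117.5 kΩ as a load on stage 1's tap.
Stage 1's lower leg becomes R2‖(R3+R4) = 33.57 kΩ, so V_mid = 22.2 × 33.57/81.77 = 9.114 V.
Stage 2 is itself unloaded: V_out = V_mid × R4/(R3+R4) = 9.114 × 22.0/117.5 = 1.71 V.

V_out ≈ 1.71 V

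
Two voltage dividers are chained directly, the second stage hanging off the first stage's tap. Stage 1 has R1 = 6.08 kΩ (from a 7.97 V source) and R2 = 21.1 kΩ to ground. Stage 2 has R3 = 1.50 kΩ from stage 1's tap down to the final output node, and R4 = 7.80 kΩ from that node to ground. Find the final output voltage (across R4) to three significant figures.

V_out ≈ 3.44 V

Stage 2 presents R3+R4 = 9.300 kΩ as a load on stage 1's tap.
Stage 1's lower leg becomes R2‖(R3+R4) = 6.455 kΩ, so V_mid = 7.97 × 6.455/12.53 = 4.104 V.
Stage 2 is itself unloaded: V_out = V_mid × R4/(R3+R4) = 4.104 × 7.80/9.300 = 3.44 V.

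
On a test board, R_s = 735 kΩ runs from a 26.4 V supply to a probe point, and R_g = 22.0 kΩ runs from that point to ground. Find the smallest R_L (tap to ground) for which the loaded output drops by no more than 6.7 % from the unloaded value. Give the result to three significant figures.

Output resistance R_th = R_s‖R_g = (735 × 22.0)/757.0 = 21.36 kΩ.
The fractional drop is R_th/(R_th + R_L); requiring this ≤ 0.0670 gives R_L ≥ R_th(1/0.0670 − 1) = 21.36 × 13.93 = 297 kΩ.

R_L(min) ≈ 297 kΩ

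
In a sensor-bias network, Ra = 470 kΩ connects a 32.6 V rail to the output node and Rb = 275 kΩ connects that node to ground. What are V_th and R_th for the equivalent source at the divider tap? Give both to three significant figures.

V_th is the open-circuit tap voltage: 32.6 × 275/(470 + 275) = 12.0 V.
With the supply zeroed, Ra and Rb appear in parallel from the tap: R_th = Ra‖Rb = (470 × 275)/745.0 = 173 kΩ.

V_th = 12.0 V, R_th = 173 kΩ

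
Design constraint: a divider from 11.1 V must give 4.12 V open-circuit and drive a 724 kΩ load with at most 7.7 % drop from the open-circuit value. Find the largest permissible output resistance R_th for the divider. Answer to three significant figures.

Loading drop = R_th/(R_th + R_L) ≤ 0.0770, so R_th ≤ R_L · ε/(1−ε) = 724 kΩ × 0.0770/0.9230 = 60.4 kΩ.

R_th ≤ 60.4 kΩ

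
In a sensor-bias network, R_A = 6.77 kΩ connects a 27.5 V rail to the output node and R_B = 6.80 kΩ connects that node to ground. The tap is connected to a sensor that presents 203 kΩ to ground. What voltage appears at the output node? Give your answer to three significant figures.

The load sits in parallel with R_B: R_B‖R_L = (6.80 × 203) / (6.80 + 203) = 6.580 kΩ.
V_out = 27.5 × 6.580 / (6.77 + 6.580) = 27.5 × 6.580/13.35 = 13.6 V.
(Unloaded it would have been 13.8 V.)

V_out ≈ 13.6 V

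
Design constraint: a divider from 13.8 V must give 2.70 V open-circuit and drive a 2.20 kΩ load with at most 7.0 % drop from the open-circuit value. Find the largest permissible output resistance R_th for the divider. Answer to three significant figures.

Loading drop = R_th/(R_th + R_L) ≤ 0.0700, so R_th ≤ R_L · ε/(1−ε) = 2.20 kΩ × 0.0700/0.9300 = 166 Ω.

R_th ≤ 166 Ω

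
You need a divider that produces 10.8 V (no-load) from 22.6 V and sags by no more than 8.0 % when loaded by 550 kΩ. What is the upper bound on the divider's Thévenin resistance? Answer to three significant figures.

Loading drop = R_th/(R_th + R_L) ≤ 0.0800, so R_th ≤ R_L · ε/(1−ε) = 550 kΩ × 0.0800/0.9200 = 47.8 kΩ.
(Any R1, R2 with R2/(R1+R2) = 0.478 and R1‖R2 ≤ 47.8 kΩ will meet the spec.)

R_th ≤ 47.8 kΩ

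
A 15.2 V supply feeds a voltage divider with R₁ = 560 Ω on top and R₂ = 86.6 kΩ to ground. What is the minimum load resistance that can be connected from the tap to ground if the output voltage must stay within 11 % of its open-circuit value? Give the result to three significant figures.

R_L(min) ≈ 4.50 kΩ

Output resistance R_th = R₁‖R₂ = (560 × 86600)/87160 = 556.4 Ω.
The fractional drop is R_th/(R_th + R_L); requiring this ≤ 0.110 gives R_L ≥ R_th(1/0.110 − 1) = 556.4 × 8.091 = 4.50 kΩ.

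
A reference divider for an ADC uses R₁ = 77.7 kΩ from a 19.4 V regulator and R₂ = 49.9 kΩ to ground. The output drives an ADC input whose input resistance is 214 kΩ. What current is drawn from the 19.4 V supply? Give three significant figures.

R₂‖R_L = 40.46 kΩ, so the source sees R₁ + R₂‖R_L = 118.2 kΩ.
I = 19.4 V / 118.2 kΩ = 0.164 mA.

I ≈ 0.164 mA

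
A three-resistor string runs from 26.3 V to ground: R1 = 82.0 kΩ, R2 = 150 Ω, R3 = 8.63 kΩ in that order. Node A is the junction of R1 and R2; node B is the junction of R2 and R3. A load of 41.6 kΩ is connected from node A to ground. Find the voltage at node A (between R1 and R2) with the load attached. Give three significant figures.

Below node A the series string R2+R3 = 8780 Ω sits in parallel with the 41600 Ω load: 7250 Ω.
V_A = 26.3 × 7250/(82000 + 7250) = 2.14 V.

V ≈ 2.14 V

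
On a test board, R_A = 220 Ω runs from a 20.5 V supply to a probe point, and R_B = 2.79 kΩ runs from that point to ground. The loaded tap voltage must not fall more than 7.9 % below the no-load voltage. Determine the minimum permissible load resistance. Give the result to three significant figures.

Output resistance R_th = R_A‖R_B = (220 × 2790)/3010 = 203.9 Ω.
The fractional drop is R_th/(R_th + R_L); requiring this ≤ 0.0790 gives R_L ≥ R_th(1/0.0790 − 1) = 203.9 × 11.66 = 2.38 kΩ.

R_L(min) ≈ 2.38 kΩ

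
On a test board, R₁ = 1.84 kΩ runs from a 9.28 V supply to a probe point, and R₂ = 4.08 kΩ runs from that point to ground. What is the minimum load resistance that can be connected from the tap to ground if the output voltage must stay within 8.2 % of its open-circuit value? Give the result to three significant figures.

Output resistance R_th = R₁‖R₂ = (1.84 × 4.08)/5.920 = 1.268 kΩ.
The fractional drop is R_th/(R_th + R_L); requiring this ≤ 0.0820 gives R_L ≥ R_th(1/0.0820 − 1) = 1.268 × 11.20 = 14.2 kΩ.

R_L(min) ≈ 14.2 kΩ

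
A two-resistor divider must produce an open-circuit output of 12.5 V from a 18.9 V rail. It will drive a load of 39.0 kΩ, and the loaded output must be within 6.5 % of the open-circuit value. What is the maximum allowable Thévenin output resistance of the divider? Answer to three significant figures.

R_th ≤ 2.71 kΩ

Loading drop = R_th/(R_th + R_L) ≤ 0.0650, so R_th ≤ R_L · ε/(1−ε) = 39.0 kΩ × 0.0650/0.9350 = 2.71 kΩ.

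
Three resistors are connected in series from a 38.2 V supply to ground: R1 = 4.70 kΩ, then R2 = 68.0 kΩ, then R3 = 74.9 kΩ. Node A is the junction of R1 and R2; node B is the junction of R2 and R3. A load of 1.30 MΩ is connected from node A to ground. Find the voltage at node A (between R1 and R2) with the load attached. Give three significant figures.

V ≈ 36.9 V

Below node A the series string R2+R3 = 142.9 kΩ sits in parallel with the 1300 kΩ load: 128.7 kΩ.
V_A = 38.2 × 128.7/(4.70 + 128.7) = 36.9 V.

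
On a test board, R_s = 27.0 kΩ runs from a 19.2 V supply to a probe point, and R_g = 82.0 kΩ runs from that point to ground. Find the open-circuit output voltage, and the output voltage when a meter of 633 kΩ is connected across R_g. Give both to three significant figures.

Unloaded: 14.4 V; loaded: 14.0 V

Open-circuit: V = 19.2 × 82.0/(27.0 + 82.0) = 14.4 V.
With the load, R_g becomes R_g‖R_L = 72.60 kΩ, so V = 19.2 × 72.60/99.60 = 14.0 V.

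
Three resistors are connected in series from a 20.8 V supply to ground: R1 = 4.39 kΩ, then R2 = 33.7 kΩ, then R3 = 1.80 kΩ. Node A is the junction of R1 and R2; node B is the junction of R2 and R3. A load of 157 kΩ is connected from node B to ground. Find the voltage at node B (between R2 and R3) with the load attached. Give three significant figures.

At node B, R3 is in parallel with the load: R3‖R_L = 1.780 kΩ.
Below node A the resistance is R2 + (R3‖R_L) = 35.48 kΩ, so V_A = 20.8 × 35.48/39.87 = 18.51 V.
Then V_B = V_A × (R3‖R_L)/(R2 + R3‖R_L) = 18.51 × 1.780/35.48 = 0.928 V.

V ≈ 0.928 V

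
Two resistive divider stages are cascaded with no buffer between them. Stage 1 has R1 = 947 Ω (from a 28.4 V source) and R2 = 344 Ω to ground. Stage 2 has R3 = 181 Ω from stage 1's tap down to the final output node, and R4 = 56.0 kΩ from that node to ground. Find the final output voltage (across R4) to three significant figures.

Stage 2 presents R3+R4 = 56180 Ω as a load on stage 1's tap.
Stage 1's lower leg becomes R2‖(R3+R4) = 341.9 Ω, so V_mid = 28.4 × 341.9/1289 = 7.534 V.
Stage 2 is itself unloaded: V_out = V_mid × R4/(R3+R4) = 7.534 × 56000/56180 = 7.51 V.

V_out ≈ 7.51 V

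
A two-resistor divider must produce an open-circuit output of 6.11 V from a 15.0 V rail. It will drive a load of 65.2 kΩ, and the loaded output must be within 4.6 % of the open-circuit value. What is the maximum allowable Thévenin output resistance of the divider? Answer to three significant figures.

R_th ≤ 3.14 kΩ

Loading drop = R_th/(R_th + R_L) ≤ 0.0460, so R_th ≤ R_L · ε/(1−ε) = 65.2 kΩ × 0.0460/0.9540 = 3.14 kΩ.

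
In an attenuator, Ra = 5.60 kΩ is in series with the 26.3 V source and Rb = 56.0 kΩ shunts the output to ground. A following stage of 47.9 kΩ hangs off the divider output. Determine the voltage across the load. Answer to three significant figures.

V_out ≈ 21.6 V

The load sits in parallel with Rb: Rb‖R_L = (56.0 × 47.9) / (56.0 + 47.9) = 25.82 kΩ.
V_out = 26.3 × 25.82 / (5.60 + 25.82) = 26.3 × 25.82/31.42 = 21.6 V.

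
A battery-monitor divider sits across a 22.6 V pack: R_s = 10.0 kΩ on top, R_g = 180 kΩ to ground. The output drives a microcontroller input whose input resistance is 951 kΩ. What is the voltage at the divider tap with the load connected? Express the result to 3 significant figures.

The load sits in parallel with R_g: R_g‖R_L = (180 × 951) / (180 + 951) = 151.4 kΩ.
V_out = 22.6 × 151.4 / (10.0 + 151.4) = 22.6 × 151.4/161.4 = 21.2 V.

V_out ≈ 21.2 V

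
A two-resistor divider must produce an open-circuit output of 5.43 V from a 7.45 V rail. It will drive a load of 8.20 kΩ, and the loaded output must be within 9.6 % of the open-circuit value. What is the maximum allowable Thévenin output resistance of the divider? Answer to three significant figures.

R_th ≤ 871 Ω

Loading drop = R_th/(R_th + R_L) ≤ 0.0960, so R_th ≤ R_L · ε/(1−ε) = 8.20 kΩ × 0.0960/0.9040 = 871 Ω.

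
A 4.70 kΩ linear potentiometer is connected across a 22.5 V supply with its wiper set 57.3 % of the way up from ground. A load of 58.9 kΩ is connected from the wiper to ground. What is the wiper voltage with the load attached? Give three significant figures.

V ≈ 12.6 V

The wiper splits the pot into (1−α)R = 2.007 kΩ above and αR = 2.693 kΩ below.
Lower section ‖ load = 2.575 kΩ.
V_wiper = 22.5 × 2.575/(2.007 + 2.575) = 12.6 V.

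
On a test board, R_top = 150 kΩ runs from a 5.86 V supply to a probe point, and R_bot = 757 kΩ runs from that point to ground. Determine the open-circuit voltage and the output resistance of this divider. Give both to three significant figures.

V_th = 4.89 V, R_th = 125 kΩ

V_th is the open-circuit tap voltage: 5.86 × 757/(150 + 757) = 4.89 V.
With the supply zeroed, R_top and R_bot appear in parallel from the tap: R_th = R_top‖R_bot = (150 × 757)/907.0 = 125 kΩ.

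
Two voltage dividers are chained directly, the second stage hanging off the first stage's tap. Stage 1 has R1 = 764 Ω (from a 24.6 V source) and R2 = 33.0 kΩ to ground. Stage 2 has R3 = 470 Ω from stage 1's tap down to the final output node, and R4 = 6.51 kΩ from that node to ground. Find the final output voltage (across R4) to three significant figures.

V_out ≈ 20.3 V

Stage 2 presents R3+R4 = 6980 Ω as a load on stage 1's tap.
Stage 1's lower leg becomes R2‖(R3+R4) = 5761 Ω, so V_mid = 24.6 × 5761/6525 = 21.72 V.
Stage 2 is itself unloaded: V_out = V_mid × R4/(R3+R4) = 21.72 × 6510/6980 = 20.3 V.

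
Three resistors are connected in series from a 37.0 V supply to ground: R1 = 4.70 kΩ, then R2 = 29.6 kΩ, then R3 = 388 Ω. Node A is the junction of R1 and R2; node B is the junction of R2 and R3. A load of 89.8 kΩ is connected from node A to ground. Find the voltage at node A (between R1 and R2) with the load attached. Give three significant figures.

V ≈ 30.6 V

Below node A the series string R2+R3 = 29990 Ω sits in parallel with the 89800 Ω load: 22480 Ω.
V_A = 37.0 × 22480/(4700 + 22480) = 30.6 V.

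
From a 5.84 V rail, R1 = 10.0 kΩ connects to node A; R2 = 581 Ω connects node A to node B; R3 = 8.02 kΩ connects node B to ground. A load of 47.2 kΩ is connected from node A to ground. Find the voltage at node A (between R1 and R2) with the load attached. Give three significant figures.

V ≈ 2.46 V

Below node A the series string R2+R3 = 8601 Ω sits in parallel with the 47200 Ω load: 7275 Ω.
V_A = 5.84 × 7275/(10000 + 7275) = 2.46 V.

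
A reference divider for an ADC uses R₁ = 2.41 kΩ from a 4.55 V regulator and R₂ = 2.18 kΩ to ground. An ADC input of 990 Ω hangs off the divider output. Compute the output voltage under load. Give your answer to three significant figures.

V_out ≈ 1.00 V

The load sits in parallel with R₂: R₂‖R_L = (2180 × 990) / (2180 + 990) = 680.8 Ω.
V_out = 4.55 × 680.8 / (2410 + 680.8) = 4.55 × 680.8/3091 = 1.00 V.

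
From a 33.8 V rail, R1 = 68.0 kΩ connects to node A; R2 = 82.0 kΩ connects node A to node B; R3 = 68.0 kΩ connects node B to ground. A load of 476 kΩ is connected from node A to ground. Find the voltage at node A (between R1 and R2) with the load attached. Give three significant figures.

V ≈ 21.2 V

Below node A the series string R2+R3 = 150.0 kΩ sits in parallel with the 476 kΩ load: 114.1 kΩ.
V_A = 33.8 × 114.1/(68.0 + 114.1) = 21.2 V.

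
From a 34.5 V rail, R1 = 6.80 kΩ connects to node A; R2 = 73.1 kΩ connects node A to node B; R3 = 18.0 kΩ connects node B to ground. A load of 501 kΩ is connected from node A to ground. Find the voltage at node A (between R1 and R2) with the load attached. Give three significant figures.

V ≈ 31.7 V

Below node A the series string R2+R3 = 91.10 kΩ sits in parallel with the 501 kΩ load: 77.08 kΩ.
V_A = 34.5 × 77.08/(6.80 + 77.08) = 31.7 V.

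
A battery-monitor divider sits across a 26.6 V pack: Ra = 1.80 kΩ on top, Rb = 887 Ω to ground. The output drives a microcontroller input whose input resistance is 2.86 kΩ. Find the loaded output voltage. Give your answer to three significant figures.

The load sits in parallel with Rb: Rb‖R_L = (887 × 2860) / (887 + 2860) = 677.0 Ω.
V_out = 26.6 × 677.0 / (1800 + 677.0) = 26.6 × 677.0/2477 = 7.27 V.

V_out ≈ 7.27 V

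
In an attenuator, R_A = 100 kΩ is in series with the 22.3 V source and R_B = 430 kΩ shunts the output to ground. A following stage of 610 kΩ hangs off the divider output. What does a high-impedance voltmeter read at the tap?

V_out ≈ 16.0 V

The load sits in parallel with R_B: R_B‖R_L = (430 × 610) / (430 + 610) = 252.2 kΩ.
V_out = 22.3 × 252.2 / (100 + 252.2) = 22.3 × 252.2/352.2 = 16.0 V.
(Unloaded it would have been 18.1 V.)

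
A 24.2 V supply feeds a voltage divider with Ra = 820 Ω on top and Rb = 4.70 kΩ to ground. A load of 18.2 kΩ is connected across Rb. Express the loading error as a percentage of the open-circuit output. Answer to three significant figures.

The divider's output (Thévenin) resistance is Ra‖Rb = 698.2 Ω.
Fractional drop under load = R_th/(R_th + R_L) = 698.2 / (698.2 + 18200) = 0.03694.
So the output falls by 3.69 %.

3.69 %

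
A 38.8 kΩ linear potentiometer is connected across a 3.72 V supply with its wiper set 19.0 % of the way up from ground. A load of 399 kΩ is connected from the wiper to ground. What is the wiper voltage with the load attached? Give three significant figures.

V ≈ 0.696 V

The wiper splits the pot into (1−α)R = 31.43 kΩ above and αR = 7.372 kΩ below.
Lower section ‖ load = 7.238 kΩ.
V_wiper = 3.72 × 7.238/(31.43 + 7.238) = 0.696 V.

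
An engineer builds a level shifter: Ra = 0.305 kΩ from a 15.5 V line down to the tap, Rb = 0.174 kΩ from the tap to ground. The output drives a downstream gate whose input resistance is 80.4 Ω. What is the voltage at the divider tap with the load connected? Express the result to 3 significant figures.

The load sits in parallel with Rb: Rb‖R_L = (174 × 80.4) / (174 + 80.4) = 54.99 Ω.
V_out = 15.5 × 54.99 / (305 + 54.99) = 15.5 × 54.99/360.0 = 2.37 V.
(Unloaded it would have been 5.63 V.)

V_out ≈ 2.37 V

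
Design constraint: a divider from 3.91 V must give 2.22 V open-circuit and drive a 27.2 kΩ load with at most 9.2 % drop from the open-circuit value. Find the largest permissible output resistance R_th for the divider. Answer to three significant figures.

Loading drop = R_th/(R_th + R_L) ≤ 0.0920, so R_th ≤ R_L · ε/(1−ε) = 27.2 kΩ × 0.0920/0.9080 = 2.76 kΩ.

R_th ≤ 2.76 kΩ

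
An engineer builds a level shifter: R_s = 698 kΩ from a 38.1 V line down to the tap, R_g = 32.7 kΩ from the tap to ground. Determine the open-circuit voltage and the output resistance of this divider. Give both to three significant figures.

V_th = 1.71 V, R_th = 31.2 kΩ

V_th is the open-circuit tap voltage: 38.1 × 32.7/(698 + 32.7) = 1.71 V.
With the supply zeroed, R_s and R_g appear in parallel from the tap: R_th = R_s‖R_g = (698 × 32.7)/730.7 = 31.2 kΩ.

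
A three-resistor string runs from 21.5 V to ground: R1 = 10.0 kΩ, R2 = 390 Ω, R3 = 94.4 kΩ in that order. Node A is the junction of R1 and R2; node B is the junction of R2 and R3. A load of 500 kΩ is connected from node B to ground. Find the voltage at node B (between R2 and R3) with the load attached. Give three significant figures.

V ≈ 19.0 V

At node B, R3 is in parallel with the load: R3‖R_L = 79410 Ω.
Below node A the resistance is R2 + (R3‖R_L) = 79800 Ω, so V_A = 21.5 × 79800/89800 = 19.11 V.
Then V_B = V_A × (R3‖R_L)/(R2 + R3‖R_L) = 19.11 × 79410/79800 = 19.0 V.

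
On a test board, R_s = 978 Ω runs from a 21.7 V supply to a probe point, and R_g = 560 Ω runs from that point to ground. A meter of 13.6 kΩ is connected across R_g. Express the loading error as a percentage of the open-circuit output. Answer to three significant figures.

2.55 %

The divider's output (Thévenin) resistance is R_s‖R_g = 356.1 Ω.
Fractional drop under load = R_th/(R_th + R_L) = 356.1 / (356.1 + 13600) = 0.02552.
So the output falls by 2.55 %.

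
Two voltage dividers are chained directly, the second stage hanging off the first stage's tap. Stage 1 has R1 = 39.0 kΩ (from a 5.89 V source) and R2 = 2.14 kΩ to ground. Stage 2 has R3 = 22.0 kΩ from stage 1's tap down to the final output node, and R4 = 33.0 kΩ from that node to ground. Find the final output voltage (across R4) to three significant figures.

Stage 2 presents R3+R4 = 55.00 kΩ as a load on stage 1's tap.
Stage 1's lower leg becomes R2‖(R3+R4) = 2.060 kΩ, so V_mid = 5.89 × 2.060/41.06 = 0.2955 V.
Stage 2 is itself unloaded: V_out = V_mid × R4/(R3+R4) = 0.2955 × 33.0/55.00 = 0.177 V.

V_out ≈ 0.177 V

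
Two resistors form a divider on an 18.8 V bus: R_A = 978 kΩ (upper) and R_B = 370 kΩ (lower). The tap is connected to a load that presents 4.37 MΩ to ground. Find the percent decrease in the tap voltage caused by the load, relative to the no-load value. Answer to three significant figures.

5.79 %

The divider's output (Thévenin) resistance is R_A‖R_B = 268.4 kΩ.
Fractional drop under load = R_th/(R_th + R_L) = 268.4 / (268.4 + 4370) = 0.05787.
So the output falls by 5.79 %.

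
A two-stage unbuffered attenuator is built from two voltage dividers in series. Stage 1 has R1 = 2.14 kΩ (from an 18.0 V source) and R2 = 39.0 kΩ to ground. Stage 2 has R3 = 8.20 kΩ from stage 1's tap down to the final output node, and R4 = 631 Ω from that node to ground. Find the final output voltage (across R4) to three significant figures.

V_out ≈ 0.991 V

Stage 2 presents R3+R4 = 8831 Ω as a load on stage 1's tap.
Stage 1's lower leg becomes R2‖(R3+R4) = 7201 Ω, so V_mid = 18.0 × 7201/9341 = 13.88 V.
Stage 2 is itself unloaded: V_out = V_mid × R4/(R3+R4) = 13.88 × 631/8831 = 0.991 V.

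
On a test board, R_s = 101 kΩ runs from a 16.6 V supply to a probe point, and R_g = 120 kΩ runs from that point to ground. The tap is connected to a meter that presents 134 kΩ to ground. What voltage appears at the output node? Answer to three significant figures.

The load sits in parallel with R_g: R_g‖R_L = (120 × 134) / (120 + 134) = 63.31 kΩ.
V_out = 16.6 × 63.31 / (101 + 63.31) = 16.6 × 63.31/164.3 = 6.40 V.
(Unloaded it would have been 9.01 V.)

V_out ≈ 6.40 V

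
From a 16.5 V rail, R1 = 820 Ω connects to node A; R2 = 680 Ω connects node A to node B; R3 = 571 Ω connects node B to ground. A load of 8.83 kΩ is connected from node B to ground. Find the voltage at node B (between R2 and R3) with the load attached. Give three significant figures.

V ≈ 4.35 V

At node B, R3 is in parallel with the load: R3‖R_L = 536.3 Ω.
Below node A the resistance is R2 + (R3‖R_L) = 1216 Ω, so V_A = 16.5 × 1216/2036 = 9.856 V.
Then V_B = V_A × (R3‖R_L)/(R2 + R3‖R_L) = 9.856 × 536.3/1216 = 4.35 V.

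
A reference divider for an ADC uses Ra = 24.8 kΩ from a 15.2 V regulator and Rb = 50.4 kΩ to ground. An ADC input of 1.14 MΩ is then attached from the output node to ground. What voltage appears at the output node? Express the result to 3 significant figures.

V_out ≈ 10.0 V

The load sits in parallel with Rb: Rb‖R_L = (50.4 × 1140) / (50.4 + 1140) = 48.27 kΩ.
V_out = 15.2 × 48.27 / (24.8 + 48.27) = 15.2 × 48.27/73.07 = 10.0 V.
(Unloaded it would have been 10.2 V.)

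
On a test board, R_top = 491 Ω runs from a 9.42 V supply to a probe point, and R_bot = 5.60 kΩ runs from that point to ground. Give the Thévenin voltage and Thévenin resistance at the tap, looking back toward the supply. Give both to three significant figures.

V_th is the open-circuit tap voltage: 9.42 × 5600/(491 + 5600) = 8.66 V.
With the supply zeroed, R_top and R_bot appear in parallel from the tap: R_th = R_top‖R_bot = (491 × 5600)/6091 = 451 Ω.

V_th = 8.66 V, R_th = 451 Ω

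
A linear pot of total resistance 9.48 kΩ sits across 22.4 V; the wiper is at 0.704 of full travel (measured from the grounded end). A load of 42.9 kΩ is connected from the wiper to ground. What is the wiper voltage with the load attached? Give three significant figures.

The wiper splits the pot into (1−α)R = 2.806 kΩ above and αR = 6.674 kΩ below.
Lower section ‖ load = 5.775 kΩ.
V_wiper = 22.4 × 5.775/(2.806 + 5.775) = 15.1 V.

V ≈ 15.1 V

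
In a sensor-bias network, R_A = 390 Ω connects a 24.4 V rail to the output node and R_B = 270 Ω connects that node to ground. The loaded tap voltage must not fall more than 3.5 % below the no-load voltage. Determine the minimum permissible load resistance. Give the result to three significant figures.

Output resistance R_th = R_A‖R_B = (390 × 270)/660.0 = 159.5 Ω.
The fractional drop is R_th/(R_th + R_L); requiring this ≤ 0.0350 gives R_L ≥ R_th(1/0.0350 − 1) = 159.5 × 27.57 = 4.40 kΩ.

R_L(min) ≈ 4.40 kΩ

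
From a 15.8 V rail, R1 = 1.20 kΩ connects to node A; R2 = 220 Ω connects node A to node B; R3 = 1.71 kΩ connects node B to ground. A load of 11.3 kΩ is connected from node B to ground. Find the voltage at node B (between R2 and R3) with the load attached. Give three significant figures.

At node B, R3 is in parallel with the load: R3‖R_L = 1485 Ω.
Below node A the resistance is R2 + (R3‖R_L) = 1705 Ω, so V_A = 15.8 × 1705/2905 = 9.274 V.
Then V_B = V_A × (R3‖R_L)/(R2 + R3‖R_L) = 9.274 × 1485/1705 = 8.08 V.

V ≈ 8.08 V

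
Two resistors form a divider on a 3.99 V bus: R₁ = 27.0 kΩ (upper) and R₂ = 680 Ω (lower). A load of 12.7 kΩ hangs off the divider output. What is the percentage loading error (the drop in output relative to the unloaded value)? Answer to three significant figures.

4.96 %

The divider's output (Thévenin) resistance is R₁‖R₂ = 663.3 Ω.
Fractional drop under load = R_th/(R_th + R_L) = 663.3 / (663.3 + 12700) = 0.04964.
So the output falls by 4.96 %.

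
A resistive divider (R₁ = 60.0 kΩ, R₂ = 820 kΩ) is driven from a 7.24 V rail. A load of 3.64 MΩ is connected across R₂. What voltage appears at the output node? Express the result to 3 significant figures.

V_out ≈ 6.64 V

The load sits in parallel with R₂: R₂‖R_L = (820 × 3640) / (820 + 3640) = 669.2 kΩ.
V_out = 7.24 × 669.2 / (60.0 + 669.2) = 7.24 × 669.2/729.2 = 6.64 V.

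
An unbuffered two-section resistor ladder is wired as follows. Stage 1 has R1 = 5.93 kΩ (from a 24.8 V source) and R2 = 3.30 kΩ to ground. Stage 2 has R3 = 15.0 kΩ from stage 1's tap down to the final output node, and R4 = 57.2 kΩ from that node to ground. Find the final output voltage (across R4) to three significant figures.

Stage 2 presents R3+R4 = 72.20 kΩ as a load on stage 1's tap.
Stage 1's lower leg becomes R2‖(R3+R4) = 3.156 kΩ, so V_mid = 24.8 × 3.156/9.086 = 8.614 V.
Stage 2 is itself unloaded: V_out = V_mid × R4/(R3+R4) = 8.614 × 57.2/72.20 = 6.82 V.

V_out ≈ 6.82 V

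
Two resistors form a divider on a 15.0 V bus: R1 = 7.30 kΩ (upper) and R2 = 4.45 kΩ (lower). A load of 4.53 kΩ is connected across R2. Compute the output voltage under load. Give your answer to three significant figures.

The load sits in parallel with R2: R2‖R_L = (4.45 × 4.53) / (4.45 + 4.53) = 2.245 kΩ.
V_out = 15.0 × 2.245 / (7.30 + 2.245) = 15.0 × 2.245/9.545 = 3.53 V.

V_out ≈ 3.53 V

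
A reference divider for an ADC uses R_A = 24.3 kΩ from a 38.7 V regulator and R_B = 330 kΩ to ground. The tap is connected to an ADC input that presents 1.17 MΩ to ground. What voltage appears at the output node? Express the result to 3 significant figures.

The load sits in parallel with R_B: R_B‖R_L = (330 × 1170) / (330 + 1170) = 257.4 kΩ.
V_out = 38.7 × 257.4 / (24.3 + 257.4) = 38.7 × 257.4/281.7 = 35.4 V.
(Unloaded it would have been 36.0 V.)

V_out ≈ 35.4 V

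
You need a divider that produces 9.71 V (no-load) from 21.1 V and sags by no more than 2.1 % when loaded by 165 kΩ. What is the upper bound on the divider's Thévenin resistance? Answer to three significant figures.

R_th ≤ 3.54 kΩ

Loading drop = R_th/(R_th + R_L) ≤ 0.0210, so R_th ≤ R_L · ε/(1−ε) = 165 kΩ × 0.0210/0.9790 = 3.54 kΩ.
(Any R1, R2 with R2/(R1+R2) = 0.460 and R1‖R2 ≤ 3.54 kΩ will meet the spec.)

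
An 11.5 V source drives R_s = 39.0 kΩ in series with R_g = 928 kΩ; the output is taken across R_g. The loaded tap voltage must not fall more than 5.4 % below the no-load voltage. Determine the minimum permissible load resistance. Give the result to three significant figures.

R_L(min) ≈ 656 kΩ

Output resistance R_th = R_s‖R_g = (39.0 × 928)/967.0 = 37.43 kΩ.
The fractional drop is R_th/(R_th + R_L); requiring this ≤ 0.0540 gives R_L ≥ R_th(1/0.0540 − 1) = 37.43 × 17.52 = 656 kΩ.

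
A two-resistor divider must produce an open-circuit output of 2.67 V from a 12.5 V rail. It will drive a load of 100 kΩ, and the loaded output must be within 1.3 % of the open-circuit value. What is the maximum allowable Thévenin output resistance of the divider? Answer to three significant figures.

R_th ≤ 1.32 kΩ

Loading drop = R_th/(R_th + R_L) ≤ 0.0130, so R_th ≤ R_L · ε/(1−ε) = 100 kΩ × 0.0130/0.9870 = 1.32 kΩ.
(Any R1, R2 with R2/(R1+R2) = 0.214 and R1‖R2 ≤ 1.32 kΩ will meet the spec.)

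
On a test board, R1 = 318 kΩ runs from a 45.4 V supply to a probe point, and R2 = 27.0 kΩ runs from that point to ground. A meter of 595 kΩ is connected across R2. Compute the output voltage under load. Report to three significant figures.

The load sits in parallel with R2: R2‖R_L = (27.0 × 595) / (27.0 + 595) = 25.83 kΩ.
V_out = 45.4 × 25.83 / (318 + 25.83) = 45.4 × 25.83/343.8 = 3.41 V.
(Unloaded it would have been 3.55 V.)

V_out ≈ 3.41 V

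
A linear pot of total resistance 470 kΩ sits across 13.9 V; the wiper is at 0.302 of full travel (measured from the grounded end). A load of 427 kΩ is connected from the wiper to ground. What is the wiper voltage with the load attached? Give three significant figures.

The wiper splits the pot into (1−α)R = 328.1 kΩ above and αR = 141.9 kΩ below.
Lower section ‖ load = 106.5 kΩ.
V_wiper = 13.9 × 106.5/(328.1 + 106.5) = 3.41 V.

V ≈ 3.41 V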